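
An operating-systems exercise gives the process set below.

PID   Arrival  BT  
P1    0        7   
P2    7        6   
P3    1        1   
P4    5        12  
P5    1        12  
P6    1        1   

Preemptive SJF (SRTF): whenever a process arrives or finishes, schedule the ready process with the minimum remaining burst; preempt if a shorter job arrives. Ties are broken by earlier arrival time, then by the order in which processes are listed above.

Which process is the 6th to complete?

P4

Gantt: | P1 0-1 | P3 1-2 | P6 2-3 | P1 3-9 | P2 9-15 | P5 15-27 | P4 27-39 |
Completion: P1=9  P2=15  P3=2  P4=39  P5=27  P6=3
Finish order: P3 → P6 → P1 → P2 → P5 → P4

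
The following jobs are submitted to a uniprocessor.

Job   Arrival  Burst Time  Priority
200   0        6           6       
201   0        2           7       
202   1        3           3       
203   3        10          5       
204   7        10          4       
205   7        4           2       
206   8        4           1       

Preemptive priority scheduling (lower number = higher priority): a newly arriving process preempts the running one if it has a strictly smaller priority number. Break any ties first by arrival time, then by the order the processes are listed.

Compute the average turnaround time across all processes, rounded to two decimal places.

Timeline: | 200 0-1 | 202 1-4 | 203 4-7 | 205 7-8 | 206 8-12 | 205 12-15 | 204 15-25 | 203 25-32 | 200 32-37 | 201 37-39 |
Completion: 200=37  201=39  202=4  203=32  204=25  205=15  206=12
Turnaround (C−A): 200=37  201=39  202=3  203=29  204=18  205=8  206=4
Turnaround times: 200=37, 201=39, 202=3, 203=29, 204=18, 205=8, 206=4
Average turnaround = (37+39+3+29+18+8+4) / 7 = 138/7 = 19.71

19.71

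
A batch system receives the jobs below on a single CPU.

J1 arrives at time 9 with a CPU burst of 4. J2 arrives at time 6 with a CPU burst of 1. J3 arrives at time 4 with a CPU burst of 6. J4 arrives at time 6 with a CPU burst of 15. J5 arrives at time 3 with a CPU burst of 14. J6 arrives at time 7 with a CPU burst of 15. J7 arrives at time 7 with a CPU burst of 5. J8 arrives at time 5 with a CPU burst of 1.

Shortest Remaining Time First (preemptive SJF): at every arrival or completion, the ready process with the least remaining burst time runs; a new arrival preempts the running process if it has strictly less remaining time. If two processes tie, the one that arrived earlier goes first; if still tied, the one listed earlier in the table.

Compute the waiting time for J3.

Schedule: | idle 0-3 | J5 3-4 | J3 4-5 | J8 5-6 | J2 6-7 | J3 7-12 | J1 12-16 | J7 16-21 | J5 21-34 | J4 34-49 | J6 49-64 |
Completion: J1=16  J2=7  J3=12  J4=49  J5=34  J6=64  J7=21  J8=6
Turnaround (C−A): J1=7  J2=1  J3=8  J4=43  J5=31  J6=57  J7=14  J8=1
Waiting(J3) = turnaround − burst = 8 − 6 = 2

2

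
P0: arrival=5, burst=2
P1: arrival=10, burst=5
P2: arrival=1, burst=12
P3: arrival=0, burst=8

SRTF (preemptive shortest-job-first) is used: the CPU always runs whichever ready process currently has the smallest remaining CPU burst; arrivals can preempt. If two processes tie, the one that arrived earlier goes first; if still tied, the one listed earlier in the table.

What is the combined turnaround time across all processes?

Timeline: | P3 0-5 | P0 5-7 | P3 7-10 | P1 10-15 | P2 15-27 |
Completion: P0=7  P1=15  P2=27  P3=10
Turnaround (C−A): P0=2  P1=5  P2=26  P3=10
Turnaround = completion − arrival: P0=2, P1=5, P2=26, P3=10
Total turnaround = 2 + 5 + 26 + 10 = 43

43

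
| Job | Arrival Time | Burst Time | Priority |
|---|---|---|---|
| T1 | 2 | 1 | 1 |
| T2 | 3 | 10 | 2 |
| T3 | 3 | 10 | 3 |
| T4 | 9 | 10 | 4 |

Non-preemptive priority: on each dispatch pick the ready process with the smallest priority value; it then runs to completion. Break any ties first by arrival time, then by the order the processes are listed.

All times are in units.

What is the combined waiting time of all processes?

Gantt: | idle 0-2 | T1 2-3 | T2 3-13 | T3 13-23 | T4 23-33 |
Completion: T1=3  T2=13  T3=23  T4=33
Turnaround (C−A): T1=1  T2=10  T3=20  T4=24
Waiting = turnaround − burst: T1=0, T2=0, T3=10, T4=14
Total waiting = 0 + 0 + 10 + 14 = 24

24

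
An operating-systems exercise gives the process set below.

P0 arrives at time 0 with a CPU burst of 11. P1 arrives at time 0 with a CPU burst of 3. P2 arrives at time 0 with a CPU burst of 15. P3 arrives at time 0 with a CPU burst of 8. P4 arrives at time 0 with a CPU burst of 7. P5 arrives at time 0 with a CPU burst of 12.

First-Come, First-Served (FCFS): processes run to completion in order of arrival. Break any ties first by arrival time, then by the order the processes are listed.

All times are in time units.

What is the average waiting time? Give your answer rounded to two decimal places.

Schedule: | P0 0-11 | P1 11-14 | P2 14-29 | P3 29-37 | P4 37-44 | P5 44-56 |
Completion: P0=11  P1=14  P2=29  P3=37  P4=44  P5=56
Turnaround (C−A): P0=11  P1=14  P2=29  P3=37  P4=44  P5=56
Waiting times: P0=0, P1=11, P2=14, P3=29, P4=37, P5=44
Average waiting = (0+11+14+29+37+44) / 6 = 135/6 = 22.50

22.50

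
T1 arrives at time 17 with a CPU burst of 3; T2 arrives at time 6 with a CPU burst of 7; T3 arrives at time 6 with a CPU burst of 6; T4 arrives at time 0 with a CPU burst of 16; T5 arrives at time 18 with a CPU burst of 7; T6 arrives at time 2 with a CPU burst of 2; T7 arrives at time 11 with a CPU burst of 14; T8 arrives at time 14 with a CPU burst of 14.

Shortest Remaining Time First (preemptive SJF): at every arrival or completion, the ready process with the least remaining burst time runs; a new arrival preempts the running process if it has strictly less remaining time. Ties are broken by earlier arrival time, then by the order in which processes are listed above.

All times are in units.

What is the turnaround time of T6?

2

Schedule: | T4 0-2 | T6 2-4 | T4 4-6 | T3 6-12 | T2 12-19 | T1 19-22 | T5 22-29 | T4 29-41 | T7 41-55 | T8 55-69 |
Completion: T1=22  T2=19  T3=12  T4=41  T5=29  T6=4  T7=55  T8=69
Turnaround(T6) = completion − arrival = 4 − 2 = 2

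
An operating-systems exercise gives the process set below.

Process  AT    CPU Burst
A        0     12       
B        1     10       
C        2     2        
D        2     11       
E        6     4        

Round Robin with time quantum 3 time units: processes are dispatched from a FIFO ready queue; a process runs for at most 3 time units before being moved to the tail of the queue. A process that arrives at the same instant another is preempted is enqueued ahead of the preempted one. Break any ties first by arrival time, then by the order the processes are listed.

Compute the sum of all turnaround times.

136

Schedule: | A 0-3 | B 3-6 | C 6-8 | D 8-11 | A 11-14 | E 14-17 | B 17-20 | D 20-23 | A 23-26 | E 26-27 | B 27-30 | D 30-33 | A 33-36 | B 36-37 | D 37-39 |
Completion: A=36  B=37  C=8  D=39  E=27
Turnaround = completion − arrival: A=36, B=36, C=6, D=37, E=21
Total turnaround = 36 + 36 + 6 + 37 + 21 = 136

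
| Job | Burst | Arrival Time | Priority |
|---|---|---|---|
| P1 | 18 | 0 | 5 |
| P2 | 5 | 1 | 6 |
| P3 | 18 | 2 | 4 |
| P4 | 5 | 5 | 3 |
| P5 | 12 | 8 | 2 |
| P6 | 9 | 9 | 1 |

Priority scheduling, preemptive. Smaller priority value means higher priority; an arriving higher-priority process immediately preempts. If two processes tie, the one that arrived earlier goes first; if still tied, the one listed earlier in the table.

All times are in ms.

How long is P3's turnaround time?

Timeline: | P1 0-2 | P3 2-5 | P4 5-8 | P5 8-9 | P6 9-18 | P5 18-29 | P4 29-31 | P3 31-46 | P1 46-62 | P2 62-67 |
Completion: P1=62  P2=67  P3=46  P4=31  P5=29  P6=18
Turnaround(P3) = completion − arrival = 46 − 2 = 44

44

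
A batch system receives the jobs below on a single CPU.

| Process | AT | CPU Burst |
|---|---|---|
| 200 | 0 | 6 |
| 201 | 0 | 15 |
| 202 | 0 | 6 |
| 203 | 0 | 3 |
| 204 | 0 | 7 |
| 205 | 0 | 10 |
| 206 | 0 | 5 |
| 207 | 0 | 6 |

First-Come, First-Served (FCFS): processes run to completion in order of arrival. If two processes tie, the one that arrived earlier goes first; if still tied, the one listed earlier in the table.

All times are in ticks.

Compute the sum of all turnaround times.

278

Schedule: | 200 0-6 | 201 6-21 | 202 21-27 | 203 27-30 | 204 30-37 | 205 37-47 | 206 47-52 | 207 52-58 |
Completion: 200=6  201=21  202=27  203=30  204=37  205=47  206=52  207=58
Turnaround = completion − arrival: 200=6, 201=21, 202=27, 203=30, 204=37, 205=47, 206=52, 207=58
Total turnaround = 6 + 21 + 27 + 30 + 37 + 47 + 52 + 58 = 278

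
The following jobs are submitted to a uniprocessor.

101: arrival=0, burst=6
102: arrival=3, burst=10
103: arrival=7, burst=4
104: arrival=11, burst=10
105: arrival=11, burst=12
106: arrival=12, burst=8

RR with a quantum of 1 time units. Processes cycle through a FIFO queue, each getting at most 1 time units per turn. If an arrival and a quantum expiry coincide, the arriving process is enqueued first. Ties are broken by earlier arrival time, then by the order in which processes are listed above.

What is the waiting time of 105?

27

Timeline: | 101 0-3 | 102 3-4 | 101 4-5 | 102 5-6 | 101 6-7 | 102 7-8 | 103 8-9 | 101 9-10 | 102 10-11 | 103 11-12 | 104 12-13 | 105 13-14 | 102 14-15 | 106 15-16 | 103 16-17 | 104 17-18 | 105 18-19 | 102 19-20 | 106 20-21 | 103 21-22 | 104 22-23 | 105 23-24 | 102 24-25 | 106 25-26 | 104 26-27 | 105 27-28 | 102 28-29 | 106 29-30 | 104 30-31 | 105 31-32 | 102 32-33 | 106 33-34 | 104 34-35 | 105 35-36 | 102 36-37 | 106 37-38 | 104 38-39 | 105 39-40 | 106 40-41 | 104 41-42 | 105 42-43 | 106 43-44 | 104 44-45 | 105 45-46 | 104 46-47 | 105 47-50 |
Completion: 101=10  102=37  103=22  104=47  105=50  106=44
Waiting(105) = turnaround − burst = 39 − 12 = 27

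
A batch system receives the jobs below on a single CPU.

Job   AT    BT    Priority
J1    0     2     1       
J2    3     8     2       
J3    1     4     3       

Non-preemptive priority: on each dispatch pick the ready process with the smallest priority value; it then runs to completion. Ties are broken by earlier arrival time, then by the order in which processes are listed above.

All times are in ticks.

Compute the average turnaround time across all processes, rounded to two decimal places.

Gantt: | J1 0-2 | J3 2-6 | J2 6-14 |
Completion: J1=2  J2=14  J3=6
Turnaround (C−A): J1=2  J2=11  J3=5
Turnaround times: J1=2, J2=11, J3=5
Average turnaround = (2+11+5) / 3 = 18/3 = 6.00

6.00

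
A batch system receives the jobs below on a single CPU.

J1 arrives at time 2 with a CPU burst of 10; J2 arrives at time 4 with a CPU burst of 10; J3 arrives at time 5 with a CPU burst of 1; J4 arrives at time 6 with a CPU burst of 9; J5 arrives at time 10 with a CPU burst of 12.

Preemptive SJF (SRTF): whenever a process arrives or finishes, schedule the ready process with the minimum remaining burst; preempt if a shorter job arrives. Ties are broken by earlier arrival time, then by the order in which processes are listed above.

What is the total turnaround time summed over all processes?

Timeline: | idle 0-2 | J1 2-5 | J3 5-6 | J1 6-13 | J4 13-22 | J2 22-32 | J5 32-44 |
Completion: J1=13  J2=32  J3=6  J4=22  J5=44
Turnaround = completion − arrival: J1=11, J2=28, J3=1, J4=16, J5=34
Total turnaround = 11 + 28 + 1 + 16 + 34 = 90

90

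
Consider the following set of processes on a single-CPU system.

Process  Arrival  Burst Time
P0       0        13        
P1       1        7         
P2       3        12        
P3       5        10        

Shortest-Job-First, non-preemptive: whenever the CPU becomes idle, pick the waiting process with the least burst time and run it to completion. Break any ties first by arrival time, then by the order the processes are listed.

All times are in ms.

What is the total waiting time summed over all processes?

Gantt: | P0 0-13 | P1 13-20 | P3 20-30 | P2 30-42 |
Completion: P0=13  P1=20  P2=42  P3=30
Waiting = turnaround − burst: P0=0, P1=12, P2=27, P3=15
Total waiting = 0 + 12 + 27 + 15 = 54

54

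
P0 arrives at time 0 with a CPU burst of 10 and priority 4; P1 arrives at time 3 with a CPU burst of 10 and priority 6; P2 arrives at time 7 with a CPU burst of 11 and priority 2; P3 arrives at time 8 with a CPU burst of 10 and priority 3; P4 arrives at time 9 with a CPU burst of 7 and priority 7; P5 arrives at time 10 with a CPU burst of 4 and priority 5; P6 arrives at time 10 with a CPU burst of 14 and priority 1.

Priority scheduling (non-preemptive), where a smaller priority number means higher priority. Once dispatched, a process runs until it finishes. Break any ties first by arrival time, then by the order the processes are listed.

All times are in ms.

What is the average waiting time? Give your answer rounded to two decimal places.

25.00

Timeline: | P0 0-10 | P6 10-24 | P2 24-35 | P3 35-45 | P5 45-49 | P1 49-59 | P4 59-66 |
Completion: P0=10  P1=59  P2=35  P3=45  P4=66  P5=49  P6=24
Waiting times: P0=0, P1=46, P2=17, P3=27, P4=50, P5=35, P6=0
Average waiting = (0+46+17+27+50+35+0) / 7 = 175/7 = 25.00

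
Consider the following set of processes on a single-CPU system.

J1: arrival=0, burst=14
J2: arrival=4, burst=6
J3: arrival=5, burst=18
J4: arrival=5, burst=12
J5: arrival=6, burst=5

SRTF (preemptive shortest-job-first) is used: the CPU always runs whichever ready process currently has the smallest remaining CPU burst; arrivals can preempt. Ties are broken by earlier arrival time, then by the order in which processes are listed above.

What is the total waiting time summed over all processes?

Schedule: | J1 0-4 | J2 4-10 | J5 10-15 | J1 15-25 | J4 25-37 | J3 37-55 |
Completion: J1=25  J2=10  J3=55  J4=37  J5=15
Waiting = turnaround − burst: J1=11, J2=0, J3=32, J4=20, J5=4
Total waiting = 11 + 0 + 32 + 20 + 4 = 67

67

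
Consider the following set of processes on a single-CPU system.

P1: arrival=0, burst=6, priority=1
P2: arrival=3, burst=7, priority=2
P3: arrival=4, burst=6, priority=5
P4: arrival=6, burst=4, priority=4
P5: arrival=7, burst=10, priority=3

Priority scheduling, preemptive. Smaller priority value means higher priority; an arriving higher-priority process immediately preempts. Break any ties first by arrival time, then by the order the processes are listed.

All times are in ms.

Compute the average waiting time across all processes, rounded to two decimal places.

Timeline: | P1 0-6 | P2 6-13 | P5 13-23 | P4 23-27 | P3 27-33 |
Completion: P1=6  P2=13  P3=33  P4=27  P5=23
Turnaround (C−A): P1=6  P2=10  P3=29  P4=21  P5=16
Waiting times: P1=0, P2=3, P3=23, P4=17, P5=6
Average waiting = (0+3+23+17+6) / 5 = 49/5 = 9.80

9.80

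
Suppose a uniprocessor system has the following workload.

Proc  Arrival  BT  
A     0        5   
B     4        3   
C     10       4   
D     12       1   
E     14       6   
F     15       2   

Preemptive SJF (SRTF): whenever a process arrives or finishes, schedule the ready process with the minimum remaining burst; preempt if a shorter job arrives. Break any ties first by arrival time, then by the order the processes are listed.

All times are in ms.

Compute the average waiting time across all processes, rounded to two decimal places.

Timeline: | A 0-5 | B 5-8 | idle 8-10 | C 10-12 | D 12-13 | C 13-15 | F 15-17 | E 17-23 |
Completion: A=5  B=8  C=15  D=13  E=23  F=17
Turnaround (C−A): A=5  B=4  C=5  D=1  E=9  F=2
Waiting times: A=0, B=1, C=1, D=0, E=3, F=0
Average waiting = (0+1+1+0+3+0) / 6 = 5/6 = 0.83

0.83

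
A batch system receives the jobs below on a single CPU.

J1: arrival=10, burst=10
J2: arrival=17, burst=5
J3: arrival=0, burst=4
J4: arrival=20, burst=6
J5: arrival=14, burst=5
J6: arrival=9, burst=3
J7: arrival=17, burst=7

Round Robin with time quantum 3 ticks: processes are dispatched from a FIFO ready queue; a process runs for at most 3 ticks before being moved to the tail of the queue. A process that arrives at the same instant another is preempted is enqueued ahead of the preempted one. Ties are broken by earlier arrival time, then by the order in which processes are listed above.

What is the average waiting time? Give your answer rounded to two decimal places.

Schedule: | J3 0-4 | idle 4-9 | J6 9-12 | J1 12-15 | J5 15-18 | J1 18-21 | J2 21-24 | J7 24-27 | J5 27-29 | J4 29-32 | J1 32-35 | J2 35-37 | J7 37-40 | J4 40-43 | J1 43-44 | J7 44-45 |
Completion: J1=44  J2=37  J3=4  J4=43  J5=29  J6=12  J7=45
Turnaround (C−A): J1=34  J2=20  J3=4  J4=23  J5=15  J6=3  J7=28
Waiting times: J1=24, J2=15, J3=0, J4=17, J5=10, J6=0, J7=21
Average waiting = (24+15+0+17+10+0+21) / 7 = 87/7 = 12.43

12.43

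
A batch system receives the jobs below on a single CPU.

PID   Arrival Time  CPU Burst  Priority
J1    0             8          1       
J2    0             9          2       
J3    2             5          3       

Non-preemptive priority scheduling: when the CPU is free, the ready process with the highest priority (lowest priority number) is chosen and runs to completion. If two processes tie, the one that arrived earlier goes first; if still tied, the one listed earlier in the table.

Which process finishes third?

Gantt: | J1 0-8 | J2 8-17 | J3 17-22 |
Completion: J1=8  J2=17  J3=22
Finish order: J1 → J2 → J3

J3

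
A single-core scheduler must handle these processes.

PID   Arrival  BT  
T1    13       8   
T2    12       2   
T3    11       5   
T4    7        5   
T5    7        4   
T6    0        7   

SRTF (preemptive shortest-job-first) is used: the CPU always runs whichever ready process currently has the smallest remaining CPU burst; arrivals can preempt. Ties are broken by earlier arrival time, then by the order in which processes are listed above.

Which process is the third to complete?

T2

Schedule: | T6 0-7 | T5 7-11 | T4 11-12 | T2 12-14 | T4 14-18 | T3 18-23 | T1 23-31 |
Completion: T1=31  T2=14  T3=23  T4=18  T5=11  T6=7
Finish order: T6 → T5 → T2 → T4 → T3 → T1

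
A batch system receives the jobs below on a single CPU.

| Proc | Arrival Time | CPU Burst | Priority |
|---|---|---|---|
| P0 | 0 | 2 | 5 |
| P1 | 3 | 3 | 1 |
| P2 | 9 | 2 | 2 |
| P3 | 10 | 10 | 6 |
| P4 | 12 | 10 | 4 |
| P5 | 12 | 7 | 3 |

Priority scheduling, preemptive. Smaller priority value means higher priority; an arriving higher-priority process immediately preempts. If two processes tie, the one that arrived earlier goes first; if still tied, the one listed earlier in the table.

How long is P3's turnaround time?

28

Schedule: | P0 0-2 | idle 2-3 | P1 3-6 | idle 6-9 | P2 9-11 | P3 11-12 | P5 12-19 | P4 19-29 | P3 29-38 |
Completion: P0=2  P1=6  P2=11  P3=38  P4=29  P5=19
Turnaround(P3) = completion − arrival = 38 − 10 = 28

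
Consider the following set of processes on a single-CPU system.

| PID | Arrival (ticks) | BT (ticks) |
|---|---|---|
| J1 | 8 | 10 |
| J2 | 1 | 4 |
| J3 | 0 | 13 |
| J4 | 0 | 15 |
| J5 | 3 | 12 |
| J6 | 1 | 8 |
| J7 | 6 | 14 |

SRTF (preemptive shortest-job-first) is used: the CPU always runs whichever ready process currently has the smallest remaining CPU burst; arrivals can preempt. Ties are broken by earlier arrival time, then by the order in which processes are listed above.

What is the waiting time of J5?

Schedule: | J3 0-1 | J2 1-5 | J6 5-13 | J1 13-23 | J3 23-35 | J5 35-47 | J7 47-61 | J4 61-76 |
Completion: J1=23  J2=5  J3=35  J4=76  J5=47  J6=13  J7=61
Waiting(J5) = turnaround − burst = 44 − 12 = 32

32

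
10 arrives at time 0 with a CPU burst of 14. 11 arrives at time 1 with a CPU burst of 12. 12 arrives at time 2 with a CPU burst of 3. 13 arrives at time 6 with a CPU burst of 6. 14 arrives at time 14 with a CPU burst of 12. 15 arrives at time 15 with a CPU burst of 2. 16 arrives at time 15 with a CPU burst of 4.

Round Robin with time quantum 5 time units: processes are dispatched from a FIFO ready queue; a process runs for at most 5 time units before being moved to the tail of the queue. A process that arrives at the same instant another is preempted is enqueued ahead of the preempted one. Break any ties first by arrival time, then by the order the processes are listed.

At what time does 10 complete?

Timeline: | 10 0-5 | 11 5-10 | 12 10-13 | 10 13-18 | 13 18-23 | 11 23-28 | 14 28-33 | 15 33-35 | 16 35-39 | 10 39-43 | 13 43-44 | 11 44-46 | 14 46-53 |
Completion: 10=43  11=46  12=13  13=44  14=53  15=35  16=39

43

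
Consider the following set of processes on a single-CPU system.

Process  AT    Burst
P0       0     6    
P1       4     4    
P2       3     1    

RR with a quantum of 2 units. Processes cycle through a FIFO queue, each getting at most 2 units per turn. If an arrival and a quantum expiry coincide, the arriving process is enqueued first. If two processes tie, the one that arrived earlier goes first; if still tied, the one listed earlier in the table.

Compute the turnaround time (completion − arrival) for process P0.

Schedule: | P0 0-4 | P2 4-5 | P1 5-7 | P0 7-9 | P1 9-11 |
Completion: P0=9  P1=11  P2=5
Turnaround (C−A): P0=9  P1=7  P2=2
Turnaround(P0) = completion − arrival = 9 − 0 = 9

9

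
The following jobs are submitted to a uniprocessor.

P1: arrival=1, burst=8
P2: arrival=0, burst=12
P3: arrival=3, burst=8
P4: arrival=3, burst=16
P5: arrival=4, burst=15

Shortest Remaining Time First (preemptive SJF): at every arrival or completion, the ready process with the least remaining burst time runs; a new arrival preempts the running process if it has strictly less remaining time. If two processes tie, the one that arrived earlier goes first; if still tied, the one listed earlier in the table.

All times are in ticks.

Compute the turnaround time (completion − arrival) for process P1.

8

Gantt: | P2 0-1 | P1 1-9 | P3 9-17 | P2 17-28 | P5 28-43 | P4 43-59 |
Completion: P1=9  P2=28  P3=17  P4=59  P5=43
Turnaround (C−A): P1=8  P2=28  P3=14  P4=56  P5=39
Turnaround(P1) = completion − arrival = 9 − 1 = 8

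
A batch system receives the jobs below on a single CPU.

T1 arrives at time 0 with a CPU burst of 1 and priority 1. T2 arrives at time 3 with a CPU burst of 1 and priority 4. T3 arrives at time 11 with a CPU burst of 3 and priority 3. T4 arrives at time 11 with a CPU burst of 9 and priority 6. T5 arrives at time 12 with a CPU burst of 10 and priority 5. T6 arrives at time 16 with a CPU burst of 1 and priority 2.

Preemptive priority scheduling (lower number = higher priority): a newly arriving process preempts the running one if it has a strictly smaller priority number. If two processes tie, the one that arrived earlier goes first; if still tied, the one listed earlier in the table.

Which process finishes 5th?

T5

Timeline: | T1 0-1 | idle 1-3 | T2 3-4 | idle 4-11 | T3 11-14 | T5 14-16 | T6 16-17 | T5 17-25 | T4 25-34 |
Completion: T1=1  T2=4  T3=14  T4=34  T5=25  T6=17
Finish order: T1 → T2 → T3 → T6 → T5 → T4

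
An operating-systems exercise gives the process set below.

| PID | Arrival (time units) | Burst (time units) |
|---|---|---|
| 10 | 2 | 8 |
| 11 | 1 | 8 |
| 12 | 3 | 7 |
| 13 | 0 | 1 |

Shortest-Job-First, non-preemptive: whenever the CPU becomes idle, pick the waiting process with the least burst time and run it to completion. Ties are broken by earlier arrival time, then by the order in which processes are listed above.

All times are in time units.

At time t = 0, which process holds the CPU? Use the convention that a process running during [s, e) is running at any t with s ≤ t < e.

Gantt: | 13 0-1 | 11 1-9 | 12 9-16 | 10 16-24 |
Completion: 10=24  11=9  12=16  13=1
Turnaround (C−A): 10=22  11=8  12=13  13=1

13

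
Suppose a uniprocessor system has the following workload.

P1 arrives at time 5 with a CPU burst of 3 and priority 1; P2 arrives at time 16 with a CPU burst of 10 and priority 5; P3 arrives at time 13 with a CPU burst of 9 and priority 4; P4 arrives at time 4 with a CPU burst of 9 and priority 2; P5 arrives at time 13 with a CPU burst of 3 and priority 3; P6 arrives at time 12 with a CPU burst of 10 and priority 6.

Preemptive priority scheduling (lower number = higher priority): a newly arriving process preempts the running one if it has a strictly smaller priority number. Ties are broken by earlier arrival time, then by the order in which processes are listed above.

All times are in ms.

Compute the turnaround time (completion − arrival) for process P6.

Timeline: | idle 0-4 | P4 4-5 | P1 5-8 | P4 8-16 | P5 16-19 | P3 19-28 | P2 28-38 | P6 38-48 |
Completion: P1=8  P2=38  P3=28  P4=16  P5=19  P6=48
Turnaround(P6) = completion − arrival = 48 − 12 = 36

36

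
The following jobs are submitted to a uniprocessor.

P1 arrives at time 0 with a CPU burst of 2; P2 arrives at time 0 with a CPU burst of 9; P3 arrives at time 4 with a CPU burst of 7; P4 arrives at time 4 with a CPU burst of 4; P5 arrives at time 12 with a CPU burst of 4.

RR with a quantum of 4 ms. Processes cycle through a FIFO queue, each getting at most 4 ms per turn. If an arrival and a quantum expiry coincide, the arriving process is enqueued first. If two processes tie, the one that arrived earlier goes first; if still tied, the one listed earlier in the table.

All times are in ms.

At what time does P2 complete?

26

Gantt: | P1 0-2 | P2 2-6 | P3 6-10 | P4 10-14 | P2 14-18 | P3 18-21 | P5 21-25 | P2 25-26 |
Completion: P1=2  P2=26  P3=21  P4=14  P5=25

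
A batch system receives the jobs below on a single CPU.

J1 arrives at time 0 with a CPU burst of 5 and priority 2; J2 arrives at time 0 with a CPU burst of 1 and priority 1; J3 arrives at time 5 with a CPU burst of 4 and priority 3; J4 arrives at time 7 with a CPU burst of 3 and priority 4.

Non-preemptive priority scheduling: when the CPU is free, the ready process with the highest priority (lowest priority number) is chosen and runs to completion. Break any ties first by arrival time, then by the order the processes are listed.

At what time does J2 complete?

Schedule: | J2 0-1 | J1 1-6 | J3 6-10 | J4 10-13 |
Completion: J1=6  J2=1  J3=10  J4=13

1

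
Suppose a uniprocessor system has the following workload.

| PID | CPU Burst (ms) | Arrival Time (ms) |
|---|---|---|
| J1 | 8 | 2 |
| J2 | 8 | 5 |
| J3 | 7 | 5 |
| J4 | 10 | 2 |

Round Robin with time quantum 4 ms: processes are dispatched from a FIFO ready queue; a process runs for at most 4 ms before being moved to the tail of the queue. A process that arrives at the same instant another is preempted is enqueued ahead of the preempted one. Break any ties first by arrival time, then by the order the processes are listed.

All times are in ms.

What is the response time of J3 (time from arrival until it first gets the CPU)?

9

Schedule: | idle 0-2 | J1 2-6 | J4 6-10 | J2 10-14 | J3 14-18 | J1 18-22 | J4 22-26 | J2 26-30 | J3 30-33 | J4 33-35 |
Completion: J1=22  J2=30  J3=33  J4=35
Turnaround (C−A): J1=20  J2=25  J3=28  J4=33
Response(J3) = first start − arrival = 14 − 5 = 9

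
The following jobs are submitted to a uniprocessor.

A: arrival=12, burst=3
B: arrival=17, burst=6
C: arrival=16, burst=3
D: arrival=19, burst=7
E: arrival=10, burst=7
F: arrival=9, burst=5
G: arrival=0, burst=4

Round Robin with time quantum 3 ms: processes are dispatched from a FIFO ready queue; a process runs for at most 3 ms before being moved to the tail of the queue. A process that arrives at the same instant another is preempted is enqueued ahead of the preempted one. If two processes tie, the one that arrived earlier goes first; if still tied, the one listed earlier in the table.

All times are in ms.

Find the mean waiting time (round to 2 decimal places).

8.43

Schedule: | G 0-4 | idle 4-9 | F 9-12 | E 12-15 | A 15-18 | F 18-20 | E 20-23 | C 23-26 | B 26-29 | D 29-32 | E 32-33 | B 33-36 | D 36-40 |
Completion: A=18  B=36  C=26  D=40  E=33  F=20  G=4
Waiting times: A=3, B=13, C=7, D=14, E=16, F=6, G=0
Average waiting = (3+13+7+14+16+6+0) / 7 = 59/7 = 8.43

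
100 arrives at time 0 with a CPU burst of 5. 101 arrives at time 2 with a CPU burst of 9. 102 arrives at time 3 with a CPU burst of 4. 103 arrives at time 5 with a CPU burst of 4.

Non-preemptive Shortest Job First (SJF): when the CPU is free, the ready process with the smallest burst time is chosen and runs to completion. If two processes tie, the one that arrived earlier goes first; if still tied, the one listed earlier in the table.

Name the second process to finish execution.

Timeline: | 100 0-5 | 102 5-9 | 103 9-13 | 101 13-22 |
Completion: 100=5  101=22  102=9  103=13
Turnaround (C−A): 100=5  101=20  102=6  103=8
Finish order: 100 → 102 → 103 → 101

102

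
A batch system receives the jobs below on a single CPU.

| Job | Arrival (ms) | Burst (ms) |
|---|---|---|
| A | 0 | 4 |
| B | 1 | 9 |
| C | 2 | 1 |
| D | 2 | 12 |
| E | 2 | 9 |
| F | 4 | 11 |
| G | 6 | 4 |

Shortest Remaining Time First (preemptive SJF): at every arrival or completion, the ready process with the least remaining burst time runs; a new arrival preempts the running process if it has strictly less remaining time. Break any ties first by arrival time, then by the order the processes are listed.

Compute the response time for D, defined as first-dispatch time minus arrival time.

Schedule: | A 0-2 | C 2-3 | A 3-5 | B 5-6 | G 6-10 | B 10-18 | E 18-27 | F 27-38 | D 38-50 |
Completion: A=5  B=18  C=3  D=50  E=27  F=38  G=10
Turnaround (C−A): A=5  B=17  C=1  D=48  E=25  F=34  G=4
Response(D) = first start − arrival = 38 − 2 = 36

36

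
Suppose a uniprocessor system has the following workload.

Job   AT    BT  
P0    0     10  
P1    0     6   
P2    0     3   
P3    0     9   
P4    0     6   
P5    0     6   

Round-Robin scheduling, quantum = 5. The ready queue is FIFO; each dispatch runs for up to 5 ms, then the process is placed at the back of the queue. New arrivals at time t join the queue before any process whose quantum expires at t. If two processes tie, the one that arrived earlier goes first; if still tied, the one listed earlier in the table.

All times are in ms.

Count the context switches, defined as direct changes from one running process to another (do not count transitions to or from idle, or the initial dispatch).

Timeline: | P0 0-5 | P1 5-10 | P2 10-13 | P3 13-18 | P4 18-23 | P5 23-28 | P0 28-33 | P1 33-34 | P3 34-38 | P4 38-39 | P5 39-40 |
Completion: P0=33  P1=34  P2=13  P3=38  P4=39  P5=40

10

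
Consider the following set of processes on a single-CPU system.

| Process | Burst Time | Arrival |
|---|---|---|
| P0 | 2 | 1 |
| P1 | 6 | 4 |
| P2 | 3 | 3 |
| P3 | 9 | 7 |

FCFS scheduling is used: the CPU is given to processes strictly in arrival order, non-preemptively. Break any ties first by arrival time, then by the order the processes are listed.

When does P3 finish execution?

21

Gantt: | idle 0-1 | P0 1-3 | P2 3-6 | P1 6-12 | P3 12-21 |
Completion: P0=3  P1=12  P2=6  P3=21
Turnaround (C−A): P0=2  P1=8  P2=3  P3=14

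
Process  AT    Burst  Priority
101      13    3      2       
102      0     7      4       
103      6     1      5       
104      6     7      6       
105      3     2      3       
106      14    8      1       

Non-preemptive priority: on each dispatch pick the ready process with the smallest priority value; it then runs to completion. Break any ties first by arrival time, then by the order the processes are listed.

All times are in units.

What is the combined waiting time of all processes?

Schedule: | 102 0-7 | 105 7-9 | 103 9-10 | 104 10-17 | 106 17-25 | 101 25-28 |
Completion: 101=28  102=7  103=10  104=17  105=9  106=25
Turnaround (C−A): 101=15  102=7  103=4  104=11  105=6  106=11
Waiting = turnaround − burst: 101=12, 102=0, 103=3, 104=4, 105=4, 106=3
Total waiting = 12 + 0 + 3 + 4 + 4 + 3 = 26

26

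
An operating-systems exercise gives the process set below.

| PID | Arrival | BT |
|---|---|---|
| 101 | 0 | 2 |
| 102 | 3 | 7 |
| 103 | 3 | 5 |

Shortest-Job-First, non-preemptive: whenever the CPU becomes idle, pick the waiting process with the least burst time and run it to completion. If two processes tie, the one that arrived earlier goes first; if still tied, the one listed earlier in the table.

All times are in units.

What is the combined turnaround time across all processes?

19

Schedule: | 101 0-2 | idle 2-3 | 103 3-8 | 102 8-15 |
Completion: 101=2  102=15  103=8
Turnaround = completion − arrival: 101=2, 102=12, 103=5
Total turnaround = 2 + 12 + 5 = 19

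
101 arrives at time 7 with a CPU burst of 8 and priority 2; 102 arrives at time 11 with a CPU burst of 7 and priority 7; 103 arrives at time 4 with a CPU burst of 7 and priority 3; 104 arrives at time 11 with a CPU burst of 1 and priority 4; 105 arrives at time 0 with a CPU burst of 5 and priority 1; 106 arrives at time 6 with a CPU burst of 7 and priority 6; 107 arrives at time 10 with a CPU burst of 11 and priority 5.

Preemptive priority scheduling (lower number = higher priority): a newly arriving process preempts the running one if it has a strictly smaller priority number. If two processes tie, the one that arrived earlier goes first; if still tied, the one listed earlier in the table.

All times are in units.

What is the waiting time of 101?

Timeline: | 105 0-5 | 103 5-7 | 101 7-15 | 103 15-20 | 104 20-21 | 107 21-32 | 106 32-39 | 102 39-46 |
Completion: 101=15  102=46  103=20  104=21  105=5  106=39  107=32
Waiting(101) = turnaround − burst = 8 − 8 = 0

0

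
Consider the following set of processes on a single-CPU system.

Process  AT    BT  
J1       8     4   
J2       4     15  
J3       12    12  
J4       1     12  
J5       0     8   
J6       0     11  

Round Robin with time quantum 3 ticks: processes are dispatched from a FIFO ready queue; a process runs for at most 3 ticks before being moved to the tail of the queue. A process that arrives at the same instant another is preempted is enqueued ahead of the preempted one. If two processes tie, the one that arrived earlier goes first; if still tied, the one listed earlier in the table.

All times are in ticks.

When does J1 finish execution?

Timeline: | J5 0-3 | J6 3-6 | J4 6-9 | J5 9-12 | J2 12-15 | J6 15-18 | J1 18-21 | J4 21-24 | J3 24-27 | J5 27-29 | J2 29-32 | J6 32-35 | J1 35-36 | J4 36-39 | J3 39-42 | J2 42-45 | J6 45-47 | J4 47-50 | J3 50-53 | J2 53-56 | J3 56-59 | J2 59-62 |
Completion: J1=36  J2=62  J3=59  J4=50  J5=29  J6=47

36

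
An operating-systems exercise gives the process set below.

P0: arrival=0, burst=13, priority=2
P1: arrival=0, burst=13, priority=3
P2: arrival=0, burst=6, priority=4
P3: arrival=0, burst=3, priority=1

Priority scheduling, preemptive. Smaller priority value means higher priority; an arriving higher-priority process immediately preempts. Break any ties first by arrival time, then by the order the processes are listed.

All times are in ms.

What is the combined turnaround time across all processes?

Gantt: | P3 0-3 | P0 3-16 | P1 16-29 | P2 29-35 |
Completion: P0=16  P1=29  P2=35  P3=3
Turnaround (C−A): P0=16  P1=29  P2=35  P3=3
Turnaround = completion − arrival: P0=16, P1=29, P2=35, P3=3
Total turnaround = 16 + 29 + 35 + 3 = 83

83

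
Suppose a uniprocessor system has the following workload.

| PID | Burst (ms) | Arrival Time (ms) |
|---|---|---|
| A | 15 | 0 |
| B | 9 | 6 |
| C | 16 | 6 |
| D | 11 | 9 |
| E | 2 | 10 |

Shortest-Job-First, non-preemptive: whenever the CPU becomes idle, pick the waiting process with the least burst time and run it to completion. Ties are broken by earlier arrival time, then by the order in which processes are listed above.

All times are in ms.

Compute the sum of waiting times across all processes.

Gantt: | A 0-15 | E 15-17 | B 17-26 | D 26-37 | C 37-53 |
Completion: A=15  B=26  C=53  D=37  E=17
Turnaround (C−A): A=15  B=20  C=47  D=28  E=7
Waiting = turnaround − burst: A=0, B=11, C=31, D=17, E=5
Total waiting = 0 + 11 + 31 + 17 + 5 = 64

64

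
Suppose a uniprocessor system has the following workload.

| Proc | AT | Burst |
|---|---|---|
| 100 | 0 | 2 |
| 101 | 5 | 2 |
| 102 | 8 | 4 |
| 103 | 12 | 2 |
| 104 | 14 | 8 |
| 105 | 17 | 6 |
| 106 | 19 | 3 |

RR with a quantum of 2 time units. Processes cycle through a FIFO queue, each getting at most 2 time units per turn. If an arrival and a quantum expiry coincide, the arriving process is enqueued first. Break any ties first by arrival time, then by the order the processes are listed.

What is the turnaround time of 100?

Timeline: | 100 0-2 | idle 2-5 | 101 5-7 | idle 7-8 | 102 8-12 | 103 12-14 | 104 14-18 | 105 18-20 | 104 20-22 | 106 22-24 | 105 24-26 | 104 26-28 | 106 28-29 | 105 29-31 |
Completion: 100=2  101=7  102=12  103=14  104=28  105=31  106=29
Turnaround(100) = completion − arrival = 2 − 0 = 2

2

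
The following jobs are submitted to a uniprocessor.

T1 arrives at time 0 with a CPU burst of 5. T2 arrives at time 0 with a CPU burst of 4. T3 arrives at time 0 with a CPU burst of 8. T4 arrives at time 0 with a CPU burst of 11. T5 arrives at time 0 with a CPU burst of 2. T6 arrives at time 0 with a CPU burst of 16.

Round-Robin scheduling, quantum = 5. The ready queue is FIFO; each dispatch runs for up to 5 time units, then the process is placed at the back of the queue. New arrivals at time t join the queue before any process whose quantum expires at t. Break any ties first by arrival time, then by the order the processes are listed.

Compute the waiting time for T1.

0

Timeline: | T1 0-5 | T2 5-9 | T3 9-14 | T4 14-19 | T5 19-21 | T6 21-26 | T3 26-29 | T4 29-34 | T6 34-39 | T4 39-40 | T6 40-46 |
Completion: T1=5  T2=9  T3=29  T4=40  T5=21  T6=46
Turnaround (C−A): T1=5  T2=9  T3=29  T4=40  T5=21  T6=46
Waiting(T1) = turnaround − burst = 5 − 5 = 0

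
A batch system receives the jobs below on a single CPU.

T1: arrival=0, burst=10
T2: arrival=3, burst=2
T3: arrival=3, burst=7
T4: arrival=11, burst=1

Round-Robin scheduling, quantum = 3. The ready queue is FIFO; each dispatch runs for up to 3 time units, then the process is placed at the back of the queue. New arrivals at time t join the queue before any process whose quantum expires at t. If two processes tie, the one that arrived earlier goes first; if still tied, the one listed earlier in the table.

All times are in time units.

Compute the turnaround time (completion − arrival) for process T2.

2

Schedule: | T1 0-3 | T2 3-5 | T3 5-8 | T1 8-11 | T3 11-14 | T4 14-15 | T1 15-18 | T3 18-19 | T1 19-20 |
Completion: T1=20  T2=5  T3=19  T4=15
Turnaround(T2) = completion − arrival = 5 − 3 = 2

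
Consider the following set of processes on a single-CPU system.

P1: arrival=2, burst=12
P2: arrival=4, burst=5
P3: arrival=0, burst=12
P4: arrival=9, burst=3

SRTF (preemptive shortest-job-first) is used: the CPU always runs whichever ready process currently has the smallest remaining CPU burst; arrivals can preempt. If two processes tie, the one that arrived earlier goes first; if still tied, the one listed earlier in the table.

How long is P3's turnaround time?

20

Gantt: | P3 0-4 | P2 4-9 | P4 9-12 | P3 12-20 | P1 20-32 |
Completion: P1=32  P2=9  P3=20  P4=12
Turnaround(P3) = completion − arrival = 20 − 0 = 20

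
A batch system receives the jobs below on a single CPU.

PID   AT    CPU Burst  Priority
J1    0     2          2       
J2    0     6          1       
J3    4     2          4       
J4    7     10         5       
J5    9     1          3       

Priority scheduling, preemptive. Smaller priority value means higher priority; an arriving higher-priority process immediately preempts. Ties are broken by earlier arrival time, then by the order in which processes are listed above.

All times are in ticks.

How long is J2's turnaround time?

Gantt: | J2 0-6 | J1 6-8 | J3 8-9 | J5 9-10 | J3 10-11 | J4 11-21 |
Completion: J1=8  J2=6  J3=11  J4=21  J5=10
Turnaround (C−A): J1=8  J2=6  J3=7  J4=14  J5=1
Turnaround(J2) = completion − arrival = 6 − 0 = 6

6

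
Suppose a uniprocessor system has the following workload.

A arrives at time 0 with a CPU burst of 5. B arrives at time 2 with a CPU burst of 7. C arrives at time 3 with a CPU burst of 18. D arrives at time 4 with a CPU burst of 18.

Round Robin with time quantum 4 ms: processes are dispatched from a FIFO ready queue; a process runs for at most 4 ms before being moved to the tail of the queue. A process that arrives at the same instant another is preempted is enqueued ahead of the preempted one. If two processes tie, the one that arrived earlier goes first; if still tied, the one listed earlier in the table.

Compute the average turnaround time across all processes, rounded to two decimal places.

30.50

Schedule: | A 0-4 | B 4-8 | C 8-12 | D 12-16 | A 16-17 | B 17-20 | C 20-24 | D 24-28 | C 28-32 | D 32-36 | C 36-40 | D 40-44 | C 44-46 | D 46-48 |
Completion: A=17  B=20  C=46  D=48
Turnaround (C−A): A=17  B=18  C=43  D=44
Turnaround times: A=17, B=18, C=43, D=44
Average turnaround = (17+18+43+44) / 4 = 122/4 = 30.50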